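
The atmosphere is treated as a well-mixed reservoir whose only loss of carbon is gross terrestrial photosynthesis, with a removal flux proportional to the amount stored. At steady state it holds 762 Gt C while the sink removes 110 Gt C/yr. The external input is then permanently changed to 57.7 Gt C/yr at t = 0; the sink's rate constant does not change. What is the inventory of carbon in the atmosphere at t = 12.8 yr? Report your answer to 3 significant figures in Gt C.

τ = M₀/F₀ = 762/110 = 6.927 yr; rate constant k = 1/τ.
New steady state M_∞ = F₁/k = F₁·τ = 57.7 × 6.927 = 399.70 Gt C.
M(t) = M_∞ + (M₀ − M_∞)·e^(−t/τ); t/τ = 12.8/6.927 = 1.848, so e^(−t/τ) = 0.1576.
M(t) = 399.70 + 362.3 × 0.1576 = 456.80 Gt C.

457 Gt C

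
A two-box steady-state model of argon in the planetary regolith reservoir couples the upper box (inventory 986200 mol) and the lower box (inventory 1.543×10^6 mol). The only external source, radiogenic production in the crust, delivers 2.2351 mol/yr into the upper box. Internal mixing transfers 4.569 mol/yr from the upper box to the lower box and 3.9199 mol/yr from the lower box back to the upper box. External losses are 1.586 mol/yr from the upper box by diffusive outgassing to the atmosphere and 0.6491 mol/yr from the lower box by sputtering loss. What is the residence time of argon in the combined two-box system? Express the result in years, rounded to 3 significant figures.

Residence time in the combined system uses the total inventory and the total *external* removal — internal exchanges between the two boxes cancel.
M_total = 986200 + 1.543×10^6 = 2.5292×10^6 mol.
ΣF_external_out = 1.586 + 0.6491 = 2.2351 mol/yr.
τ = M_total / ΣF_ext = 2.5292×10^6 / 2.2351 = 1.132×10^6 yr.

1.13×10^6 yr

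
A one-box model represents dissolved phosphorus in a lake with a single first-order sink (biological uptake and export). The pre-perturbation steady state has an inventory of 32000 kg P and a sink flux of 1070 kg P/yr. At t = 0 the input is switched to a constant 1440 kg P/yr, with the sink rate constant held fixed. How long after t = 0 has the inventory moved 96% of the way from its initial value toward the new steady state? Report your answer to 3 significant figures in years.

τ = M₀/F₀ = 32000/1070 = 29.91 yr.
The remaining gap fraction is e^(−t/τ); 96% covered ⇒ e^(−t/τ) = 0.0400.
t = −τ ln(0.0400) = 29.91 × 3.219 = 96.27 yr.

96.3 yr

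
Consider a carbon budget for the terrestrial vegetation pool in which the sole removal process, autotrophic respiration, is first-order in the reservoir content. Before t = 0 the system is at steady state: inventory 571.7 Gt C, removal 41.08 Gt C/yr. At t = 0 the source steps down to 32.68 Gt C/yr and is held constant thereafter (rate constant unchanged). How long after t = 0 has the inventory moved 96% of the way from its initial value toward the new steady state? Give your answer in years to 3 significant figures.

44.8 yr

τ = M₀/F₀ = 571.7/41.08 = 13.92 yr.
The remaining gap fraction is e^(−t/τ); 96% covered ⇒ e^(−t/τ) = 0.0400.
t = −τ ln(0.0400) = 13.92 × 3.219 = 44.80 yr.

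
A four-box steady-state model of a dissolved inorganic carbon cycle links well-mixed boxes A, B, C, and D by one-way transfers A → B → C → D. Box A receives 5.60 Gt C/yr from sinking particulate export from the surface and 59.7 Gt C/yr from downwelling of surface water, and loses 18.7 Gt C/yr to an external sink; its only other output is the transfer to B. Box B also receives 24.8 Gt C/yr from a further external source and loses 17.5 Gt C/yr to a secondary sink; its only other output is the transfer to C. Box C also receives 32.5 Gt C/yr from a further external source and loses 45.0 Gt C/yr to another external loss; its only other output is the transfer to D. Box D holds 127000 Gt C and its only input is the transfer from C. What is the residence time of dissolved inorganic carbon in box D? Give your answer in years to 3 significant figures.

Box A: F(A→B) = (5.60 + 59.7) − 18.7 = 46.600 Gt C/yr.
Box B: F(B→C) = (46.600 + 24.8) − 17.5 = 53.900 Gt C/yr.
Box C: F(C→D) = (53.900 + 32.5) − 45.0 = 41.400 Gt C/yr.
Box D throughput = its input = 41.400 Gt C/yr; τ = 127000 / 41.400 = 3068 yr.

3070 yr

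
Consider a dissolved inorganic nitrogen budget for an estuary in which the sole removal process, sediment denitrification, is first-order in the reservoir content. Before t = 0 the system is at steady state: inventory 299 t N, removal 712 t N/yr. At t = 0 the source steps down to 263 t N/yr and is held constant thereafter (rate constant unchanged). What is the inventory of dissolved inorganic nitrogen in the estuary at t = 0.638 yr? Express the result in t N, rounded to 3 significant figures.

The sink rate constant is k = F₀/M₀ = 712/299 = 2.381 yr⁻¹.
Solving dM/dt = F₁ − kM with M(0) = M₀ gives M(t) = F₁/k + (M₀ − F₁/k)·e^(−kt).
F₁/k = 263/2.381 = 110.45 t N; kt = 2.381 × 0.638 = 1.519, e^(−kt) = 0.2189.
M(0.638) = 110.45 + (299 − 110.45) × 0.2189 = 110.45 + 41.27 = 151.72 t N.

152 t N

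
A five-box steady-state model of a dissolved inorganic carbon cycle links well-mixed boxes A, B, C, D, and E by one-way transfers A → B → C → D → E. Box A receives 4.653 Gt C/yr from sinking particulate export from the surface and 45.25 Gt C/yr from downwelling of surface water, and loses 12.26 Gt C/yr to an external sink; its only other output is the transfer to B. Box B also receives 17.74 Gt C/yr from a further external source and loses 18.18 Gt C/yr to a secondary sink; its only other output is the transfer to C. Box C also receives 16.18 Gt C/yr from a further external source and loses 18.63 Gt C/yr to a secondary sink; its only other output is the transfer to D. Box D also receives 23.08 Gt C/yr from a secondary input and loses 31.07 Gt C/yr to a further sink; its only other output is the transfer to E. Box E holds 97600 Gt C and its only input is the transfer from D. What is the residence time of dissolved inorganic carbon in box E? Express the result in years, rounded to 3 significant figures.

3650 yr

Box A: F(A→B) = (4.653 + 45.25) − 12.26 = 37.643 Gt C/yr.
Box B: F(B→C) = (37.643 + 17.74) − 18.18 = 37.203 Gt C/yr.
Box C: F(C→D) = (37.203 + 16.18) − 18.63 = 34.753 Gt C/yr.
Box D: F(D→E) = (34.753 + 23.08) − 31.07 = 26.763 Gt C/yr.
Box E throughput = its input = 26.763 Gt C/yr; τ = 97600 / 26.763 = 3647 yr.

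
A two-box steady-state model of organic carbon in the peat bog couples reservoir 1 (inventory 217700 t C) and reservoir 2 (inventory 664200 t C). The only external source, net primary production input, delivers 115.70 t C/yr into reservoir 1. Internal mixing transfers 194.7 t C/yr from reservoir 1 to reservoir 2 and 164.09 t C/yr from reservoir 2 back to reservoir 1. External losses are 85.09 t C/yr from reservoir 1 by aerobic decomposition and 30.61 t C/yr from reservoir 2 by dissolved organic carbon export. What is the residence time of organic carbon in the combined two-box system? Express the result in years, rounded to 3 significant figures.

7620 yr

Treat the two boxes together as one reservoir: the mixing fluxes between them are internal recycling, so τ = ΣM / Σ(external losses).
M_total = 217700 + 664200 = 881900 t C.
ΣF_external_out = 85.09 + 30.61 = 115.70 t C/yr.
τ = M_total / ΣF_ext = 881900 / 115.70 = 7622 yr.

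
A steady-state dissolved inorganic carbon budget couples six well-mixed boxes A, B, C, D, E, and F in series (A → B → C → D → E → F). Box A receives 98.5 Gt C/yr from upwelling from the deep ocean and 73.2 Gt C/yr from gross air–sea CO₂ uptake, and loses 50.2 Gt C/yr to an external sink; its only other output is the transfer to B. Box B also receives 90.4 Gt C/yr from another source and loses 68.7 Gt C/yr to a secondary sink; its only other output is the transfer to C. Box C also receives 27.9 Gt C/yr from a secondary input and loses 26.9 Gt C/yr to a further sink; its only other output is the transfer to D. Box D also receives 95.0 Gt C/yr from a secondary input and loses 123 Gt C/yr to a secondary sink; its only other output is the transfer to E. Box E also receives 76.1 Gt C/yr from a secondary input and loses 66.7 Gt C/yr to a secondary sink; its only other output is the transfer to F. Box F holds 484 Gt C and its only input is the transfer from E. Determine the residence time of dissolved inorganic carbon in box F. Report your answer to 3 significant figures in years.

3.85 yr

Box A: F(A→B) = (98.5 + 73.2) − 50.2 = 121.50 Gt C/yr.
Box B: F(B→C) = (121.50 + 90.4) − 68.7 = 143.20 Gt C/yr.
Box C: F(C→D) = (143.20 + 27.9) − 26.9 = 144.20 Gt C/yr.
Box D: F(D→E) = (144.20 + 95.0) − 123 = 116.20 Gt C/yr.
Box E: F(E→F) = (116.20 + 76.1) − 66.7 = 125.60 Gt C/yr.
Box F throughput = its input = 125.60 Gt C/yr; τ = 484 / 125.60 = 3.854 yr.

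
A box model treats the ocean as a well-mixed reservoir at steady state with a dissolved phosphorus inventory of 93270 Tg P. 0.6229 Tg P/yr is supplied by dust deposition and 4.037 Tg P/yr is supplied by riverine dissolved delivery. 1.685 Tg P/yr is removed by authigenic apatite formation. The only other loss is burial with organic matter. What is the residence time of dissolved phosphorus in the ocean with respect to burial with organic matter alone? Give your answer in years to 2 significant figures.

At steady state ΣF_in = ΣF_out.
ΣF_in = 0.6229 + 4.037 = 4.6599 Tg P/yr.
Burial with organic matter flux = ΣF_in − (1.685) = 4.6599 − 1.685 = 2.975 Tg P/yr.
τ = M / F = 93270 / 2.975 = 31350 yr.

31000 yr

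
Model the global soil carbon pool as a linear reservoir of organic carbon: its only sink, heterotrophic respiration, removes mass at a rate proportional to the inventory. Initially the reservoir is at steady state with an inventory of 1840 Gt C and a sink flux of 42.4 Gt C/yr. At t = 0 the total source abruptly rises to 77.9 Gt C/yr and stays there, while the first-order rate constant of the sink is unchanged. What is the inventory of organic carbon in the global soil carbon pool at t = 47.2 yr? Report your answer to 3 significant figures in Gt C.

2860 Gt C

Residence time τ = M₀/F₀ = 43.40 yr. The eventual steady state is M_∞ = M₀·(F₁/F₀) = 1840 × 77.9/42.4 = 3380.6 Gt C.
The anomaly ΔM(t) = M(t) − M_∞ decays as ΔM₀·e^(−t/τ) with ΔM₀ = 1840 − 3380.6 = −1541 Gt C.
At t = 47.2 yr, e^(−t/τ) = e^(−1.088) = 0.3370, so ΔM = −519.2 Gt C and M = 3380.6 − 519.2 = 2861.4 Gt C.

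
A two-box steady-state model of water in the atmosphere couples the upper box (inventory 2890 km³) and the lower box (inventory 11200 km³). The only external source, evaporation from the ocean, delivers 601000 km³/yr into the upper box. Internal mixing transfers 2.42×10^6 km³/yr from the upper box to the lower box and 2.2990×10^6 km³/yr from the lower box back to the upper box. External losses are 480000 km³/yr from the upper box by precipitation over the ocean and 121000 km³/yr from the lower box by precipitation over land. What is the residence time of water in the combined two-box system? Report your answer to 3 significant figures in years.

0.0234 yr

Residence time in the combined system uses the total inventory and the total *external* removal — internal exchanges between the two boxes cancel.
M_total = 2890 + 11200 = 14090 km³.
ΣF_external_out = 480000 + 121000 = 601000 km³/yr.
τ = M_total / ΣF_ext = 14090 / 601000 = 0.02344 yr.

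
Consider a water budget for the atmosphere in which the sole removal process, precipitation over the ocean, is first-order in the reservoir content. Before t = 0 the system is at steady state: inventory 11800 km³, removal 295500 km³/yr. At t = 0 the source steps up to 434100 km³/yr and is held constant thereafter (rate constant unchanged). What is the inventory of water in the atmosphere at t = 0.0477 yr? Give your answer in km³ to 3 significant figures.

15700 km³

The sink rate constant is k = F₀/M₀ = 295500/11800 = 25.04 yr⁻¹.
Solving dM/dt = F₁ − kM with M(0) = M₀ gives M(t) = F₁/k + (M₀ − F₁/k)·e^(−kt).
F₁/k = 434100/25.04 = 17335 km³; kt = 25.04 × 0.0477 = 1.195, e^(−kt) = 0.3028.
M(0.0477) = 17335 + (11800 − 17335) × 0.3028 = 17335 − 1676 = 15658 km³.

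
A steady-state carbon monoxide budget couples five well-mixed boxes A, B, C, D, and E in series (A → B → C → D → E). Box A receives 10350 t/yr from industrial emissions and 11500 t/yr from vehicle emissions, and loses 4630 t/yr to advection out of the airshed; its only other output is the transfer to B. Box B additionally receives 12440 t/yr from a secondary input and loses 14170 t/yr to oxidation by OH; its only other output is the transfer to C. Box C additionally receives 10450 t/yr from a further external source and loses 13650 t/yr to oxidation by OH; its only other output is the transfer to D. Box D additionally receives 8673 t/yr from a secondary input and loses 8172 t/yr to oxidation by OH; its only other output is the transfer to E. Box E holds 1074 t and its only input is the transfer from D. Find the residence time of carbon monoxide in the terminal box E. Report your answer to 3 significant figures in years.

Box A: F(A→B) = (10350 + 11500) − 4630 = 17220 t/yr.
Box B: F(B→C) = (17220 + 12440) − 14170 = 15490 t/yr.
Box C: F(C→D) = (15490 + 10450) − 13650 = 12290 t/yr.
Box D: F(D→E) = (12290 + 8673) − 8172 = 12791 t/yr.
Box E throughput = its input = 12791 t/yr; τ = 1074 / 12791 = 0.08397 yr.

0.0840 yr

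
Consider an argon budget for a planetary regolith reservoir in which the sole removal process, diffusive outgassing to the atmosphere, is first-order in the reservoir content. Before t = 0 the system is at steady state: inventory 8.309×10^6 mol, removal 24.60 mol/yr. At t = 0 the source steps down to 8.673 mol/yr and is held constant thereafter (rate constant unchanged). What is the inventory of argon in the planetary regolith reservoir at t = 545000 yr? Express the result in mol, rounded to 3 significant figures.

4.00×10^6 mol

Residence time τ = M₀/F₀ = 337800 yr. The eventual steady state is M_∞ = M₀·(F₁/F₀) = 8.309×10^6 × 8.673/24.60 = 2.9294×10^6 mol.
The anomaly ΔM(t) = M(t) − M_∞ decays as ΔM₀·e^(−t/τ) with ΔM₀ = 8.309×10^6 − 2.9294×10^6 = 5.380×10^6 mol.
At t = 545000 yr, e^(−t/τ) = e^(−1.614) = 0.1992, so ΔM = 1.071×10^6 mol and M = 2.9294×10^6 + 1.071×10^6 = 4.0009×10^6 mol.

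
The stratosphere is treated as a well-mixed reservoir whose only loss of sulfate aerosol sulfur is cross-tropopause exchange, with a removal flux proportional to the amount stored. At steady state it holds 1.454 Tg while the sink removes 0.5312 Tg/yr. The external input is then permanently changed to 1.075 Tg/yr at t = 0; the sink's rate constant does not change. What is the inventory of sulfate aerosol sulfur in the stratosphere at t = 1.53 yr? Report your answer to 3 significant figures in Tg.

Residence time τ = M₀/F₀ = 2.737 yr. The eventual steady state is M_∞ = M₀·(F₁/F₀) = 1.454 × 1.075/0.5312 = 2.9425 Tg.
The anomaly ΔM(t) = M(t) − M_∞ decays as ΔM₀·e^(−t/τ) with ΔM₀ = 1.454 − 2.9425 = −1.488 Tg.
At t = 1.53 yr, e^(−t/τ) = e^(−0.5590) = 0.5718, so ΔM = −0.8511 Tg and M = 2.9425 − 0.8511 = 2.0914 Tg.

2.09 Tg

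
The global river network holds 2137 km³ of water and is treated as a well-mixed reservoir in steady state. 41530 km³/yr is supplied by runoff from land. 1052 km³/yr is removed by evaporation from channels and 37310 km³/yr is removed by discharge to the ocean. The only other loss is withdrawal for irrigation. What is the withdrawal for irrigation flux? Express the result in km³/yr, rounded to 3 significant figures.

At steady state ΣF_in = ΣF_out.
ΣF_in = 41530 km³/yr.
Withdrawal for irrigation flux = ΣF_in − (1052 + 37310) = 41530 − 38360 = 3168 km³/yr.

3170 km³/yr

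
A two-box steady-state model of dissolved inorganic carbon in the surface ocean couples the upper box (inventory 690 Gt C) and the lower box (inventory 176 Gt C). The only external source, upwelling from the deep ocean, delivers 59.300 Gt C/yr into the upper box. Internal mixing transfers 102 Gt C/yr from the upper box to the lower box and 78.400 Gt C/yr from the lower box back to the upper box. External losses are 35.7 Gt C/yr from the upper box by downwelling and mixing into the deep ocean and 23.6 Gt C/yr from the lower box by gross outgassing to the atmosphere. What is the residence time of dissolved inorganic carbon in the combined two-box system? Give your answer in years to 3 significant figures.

Treat the two boxes together as one reservoir: the mixing fluxes between them are internal recycling, so τ = ΣM / Σ(external losses).
M_total = 690 + 176 = 866.00 Gt C.
ΣF_external_out = 35.7 + 23.6 = 59.300 Gt C/yr.
τ = M_total / ΣF_ext = 866.00 / 59.300 = 14.60 yr.

14.6 yr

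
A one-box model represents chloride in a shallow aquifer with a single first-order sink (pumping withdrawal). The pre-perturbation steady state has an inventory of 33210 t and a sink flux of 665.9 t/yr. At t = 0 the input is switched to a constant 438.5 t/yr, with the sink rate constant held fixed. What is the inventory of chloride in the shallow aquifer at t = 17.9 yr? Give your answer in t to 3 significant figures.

29800 t

Residence time τ = M₀/F₀ = 49.87 yr. The eventual steady state is M_∞ = M₀·(F₁/F₀) = 33210 × 438.5/665.9 = 21869 t.
The anomaly ΔM(t) = M(t) − M_∞ decays as ΔM₀·e^(−t/τ) with ΔM₀ = 33210 − 21869 = 11340 t.
At t = 17.9 yr, e^(−t/τ) = e^(−0.3589) = 0.6984, so ΔM = 7921 t and M = 21869 + 7921 = 29790 t.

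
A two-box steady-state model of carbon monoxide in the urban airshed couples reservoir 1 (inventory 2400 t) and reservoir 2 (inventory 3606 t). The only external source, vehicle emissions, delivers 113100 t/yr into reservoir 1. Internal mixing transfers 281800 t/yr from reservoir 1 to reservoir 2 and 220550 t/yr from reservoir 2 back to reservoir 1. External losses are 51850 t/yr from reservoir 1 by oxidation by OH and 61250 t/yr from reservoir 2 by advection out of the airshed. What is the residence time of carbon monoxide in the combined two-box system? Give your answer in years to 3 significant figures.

0.0531 yr

Treat the two boxes together as one reservoir: the mixing fluxes between them are internal recycling, so τ = ΣM / Σ(external losses).
M_total = 2400 + 3606 = 6006.0 t.
ΣF_external_out = 51850 + 61250 = 113100 t/yr.
τ = M_total / ΣF_ext = 6006.0 / 113100 = 0.05310 yr.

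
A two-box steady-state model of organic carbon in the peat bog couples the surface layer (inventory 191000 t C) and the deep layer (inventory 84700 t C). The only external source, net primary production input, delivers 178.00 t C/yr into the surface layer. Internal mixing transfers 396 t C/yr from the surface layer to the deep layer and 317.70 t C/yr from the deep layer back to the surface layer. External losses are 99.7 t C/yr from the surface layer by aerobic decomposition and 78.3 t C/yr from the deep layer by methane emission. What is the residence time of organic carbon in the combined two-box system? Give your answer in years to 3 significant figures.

1550 yr

For the system as a whole, the A↔B exchange is internal and contributes nothing to the throughput; only the external sinks remove mass.
M_total = 191000 + 84700 = 275700 t C.
ΣF_external_out = 99.7 + 78.3 = 178.00 t C/yr.
τ = M_total / ΣF_ext = 275700 / 178.00 = 1549 yr.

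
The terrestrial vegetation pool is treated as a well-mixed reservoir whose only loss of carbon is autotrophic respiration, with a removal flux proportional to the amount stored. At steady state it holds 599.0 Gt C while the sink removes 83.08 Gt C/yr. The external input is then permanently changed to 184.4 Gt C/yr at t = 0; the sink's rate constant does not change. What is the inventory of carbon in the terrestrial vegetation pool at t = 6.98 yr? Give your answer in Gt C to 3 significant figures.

1050 Gt C

Residence time τ = M₀/F₀ = 7.210 yr. The eventual steady state is M_∞ = M₀·(F₁/F₀) = 599.0 × 184.4/83.08 = 1329.5 Gt C.
The anomaly ΔM(t) = M(t) − M_∞ decays as ΔM₀·e^(−t/τ) with ΔM₀ = 599.0 − 1329.5 = −730.5 Gt C.
At t = 6.98 yr, e^(−t/τ) = e^(−0.9681) = 0.3798, so ΔM = −277.4 Gt C and M = 1329.5 − 277.4 = 1052.1 Gt C.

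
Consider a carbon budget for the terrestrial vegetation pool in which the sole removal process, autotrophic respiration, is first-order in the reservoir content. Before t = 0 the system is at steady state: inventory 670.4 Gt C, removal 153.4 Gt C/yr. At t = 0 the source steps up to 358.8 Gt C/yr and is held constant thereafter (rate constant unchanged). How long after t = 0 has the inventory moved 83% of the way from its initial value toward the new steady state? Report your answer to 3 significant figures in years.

7.74 yr

τ = M₀/F₀ = 670.4/153.4 = 4.370 yr.
The remaining gap fraction is e^(−t/τ); 83% covered ⇒ e^(−t/τ) = 0.170.
t = −τ ln(0.170) = 4.370 × 1.772 = 7.744 yr.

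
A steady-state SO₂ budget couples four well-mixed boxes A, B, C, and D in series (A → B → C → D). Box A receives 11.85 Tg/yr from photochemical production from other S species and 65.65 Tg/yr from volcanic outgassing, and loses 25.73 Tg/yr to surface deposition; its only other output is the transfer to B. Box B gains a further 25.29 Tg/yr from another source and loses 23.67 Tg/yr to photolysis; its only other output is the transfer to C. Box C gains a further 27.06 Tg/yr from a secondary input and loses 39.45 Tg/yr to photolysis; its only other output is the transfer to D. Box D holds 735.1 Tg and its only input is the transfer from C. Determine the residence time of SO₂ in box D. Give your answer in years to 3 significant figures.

Box A: F(A→B) = (11.85 + 65.65) − 25.73 = 51.770 Tg/yr.
Box B: F(B→C) = (51.770 + 25.29) − 23.67 = 53.390 Tg/yr.
Box C: F(C→D) = (53.390 + 27.06) − 39.45 = 41.000 Tg/yr.
Box D throughput = its input = 41.000 Tg/yr; τ = 735.1 / 41.000 = 17.93 yr.

17.9 yr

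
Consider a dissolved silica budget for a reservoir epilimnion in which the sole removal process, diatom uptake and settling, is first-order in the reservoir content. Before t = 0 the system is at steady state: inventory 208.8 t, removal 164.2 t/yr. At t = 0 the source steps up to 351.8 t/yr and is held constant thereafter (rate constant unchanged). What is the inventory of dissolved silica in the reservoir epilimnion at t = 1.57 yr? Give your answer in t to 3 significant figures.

Residence time τ = M₀/F₀ = 1.272 yr. The eventual steady state is M_∞ = M₀·(F₁/F₀) = 208.8 × 351.8/164.2 = 447.36 t.
The anomaly ΔM(t) = M(t) − M_∞ decays as ΔM₀·e^(−t/τ) with ΔM₀ = 208.8 − 447.36 = −238.6 t.
At t = 1.57 yr, e^(−t/τ) = e^(−1.235) = 0.2909, so ΔM = −69.40 t and M = 447.36 − 69.40 = 377.95 t.

378 t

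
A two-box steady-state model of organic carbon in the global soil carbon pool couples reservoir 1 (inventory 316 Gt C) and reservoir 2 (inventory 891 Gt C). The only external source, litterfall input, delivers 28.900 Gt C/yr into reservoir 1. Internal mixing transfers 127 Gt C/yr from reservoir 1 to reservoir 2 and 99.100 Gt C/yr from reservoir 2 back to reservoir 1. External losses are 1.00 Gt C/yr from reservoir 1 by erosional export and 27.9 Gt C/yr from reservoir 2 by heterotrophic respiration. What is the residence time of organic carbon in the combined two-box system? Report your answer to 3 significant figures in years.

Residence time in the combined system uses the total inventory and the total *external* removal — internal exchanges between the two boxes cancel.
M_total = 316 + 891 = 1207.0 Gt C.
ΣF_external_out = 1.00 + 27.9 = 28.900 Gt C/yr.
τ = M_total / ΣF_ext = 1207.0 / 28.900 = 41.76 yr.

41.8 yr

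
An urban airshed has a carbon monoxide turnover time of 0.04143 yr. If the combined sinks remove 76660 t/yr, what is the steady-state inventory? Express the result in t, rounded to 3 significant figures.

τ = M/F ⇒ M = τ × F = 0.04143 × 76660 = 3176 t.

3180 t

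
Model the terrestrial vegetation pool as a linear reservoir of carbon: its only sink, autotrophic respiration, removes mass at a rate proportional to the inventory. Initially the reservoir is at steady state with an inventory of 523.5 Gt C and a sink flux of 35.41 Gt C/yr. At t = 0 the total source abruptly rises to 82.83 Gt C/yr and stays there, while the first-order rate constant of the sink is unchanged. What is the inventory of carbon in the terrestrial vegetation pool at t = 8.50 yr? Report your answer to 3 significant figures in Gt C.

830 Gt C

τ = M₀/F₀ = 523.5/35.41 = 14.78 yr; rate constant k = 1/τ.
New steady state M_∞ = F₁/k = F₁·τ = 82.83 × 14.78 = 1224.6 Gt C.
M(t) = M_∞ + (M₀ − M_∞)·e^(−t/τ); t/τ = 8.50/14.78 = 0.5749, so e^(−t/τ) = 0.5627.
M(t) = 1224.6 − 701.1 × 0.5627 = 830.05 Gt C.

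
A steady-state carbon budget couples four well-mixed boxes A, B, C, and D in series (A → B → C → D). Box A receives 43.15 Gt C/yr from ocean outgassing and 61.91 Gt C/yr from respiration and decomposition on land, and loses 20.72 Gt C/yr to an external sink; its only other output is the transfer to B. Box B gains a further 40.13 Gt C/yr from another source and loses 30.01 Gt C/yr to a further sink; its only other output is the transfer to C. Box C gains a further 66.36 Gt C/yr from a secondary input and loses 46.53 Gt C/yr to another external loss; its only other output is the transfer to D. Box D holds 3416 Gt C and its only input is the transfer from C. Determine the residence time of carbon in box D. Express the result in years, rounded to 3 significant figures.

29.9 yr

Box A: F(A→B) = (43.15 + 61.91) − 20.72 = 84.340 Gt C/yr.
Box B: F(B→C) = (84.340 + 40.13) − 30.01 = 94.460 Gt C/yr.
Box C: F(C→D) = (94.460 + 66.36) − 46.53 = 114.29 Gt C/yr.
Box D throughput = its input = 114.29 Gt C/yr; τ = 3416 / 114.29 = 29.89 yr.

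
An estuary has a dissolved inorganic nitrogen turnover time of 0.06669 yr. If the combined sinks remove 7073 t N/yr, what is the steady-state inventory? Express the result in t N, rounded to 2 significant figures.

470 t N

τ = M/F ⇒ M = τ × F = 0.06669 × 7073 = 471.7 t N.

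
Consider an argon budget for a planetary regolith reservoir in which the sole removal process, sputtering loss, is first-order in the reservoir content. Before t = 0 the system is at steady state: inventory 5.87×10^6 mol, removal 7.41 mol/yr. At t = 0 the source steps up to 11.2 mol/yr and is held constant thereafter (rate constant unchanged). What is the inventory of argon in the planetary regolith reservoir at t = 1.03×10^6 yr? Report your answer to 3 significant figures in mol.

Residence time τ = M₀/F₀ = 792200 yr. The eventual steady state is M_∞ = M₀·(F₁/F₀) = 5.87×10^6 × 11.2/7.41 = 8.8723×10^6 mol.
The anomaly ΔM(t) = M(t) − M_∞ decays as ΔM₀·e^(−t/τ) with ΔM₀ = 5.87×10^6 − 8.8723×10^6 = −3.002×10^6 mol.
At t = 1.03×10^6 yr, e^(−t/τ) = e^(−1.300) = 0.2725, so ΔM = −818100 mol and M = 8.8723×10^6 − 818100 = 8.0543×10^6 mol.

8.05×10^6 mol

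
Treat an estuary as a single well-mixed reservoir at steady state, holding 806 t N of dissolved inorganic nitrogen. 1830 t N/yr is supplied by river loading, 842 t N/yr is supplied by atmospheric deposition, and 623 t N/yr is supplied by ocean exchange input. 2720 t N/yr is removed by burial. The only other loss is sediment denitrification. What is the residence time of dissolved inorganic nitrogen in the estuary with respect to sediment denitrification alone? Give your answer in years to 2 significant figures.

1.4 yr

At steady state ΣF_in = ΣF_out.
ΣF_in = 1830 + 842 + 623 = 3295.0 t N/yr.
Sediment denitrification flux = ΣF_in − (2720) = 3295.0 − 2720 = 575.0 t N/yr.
τ = M / F = 806 / 575.0 = 1.402 yr.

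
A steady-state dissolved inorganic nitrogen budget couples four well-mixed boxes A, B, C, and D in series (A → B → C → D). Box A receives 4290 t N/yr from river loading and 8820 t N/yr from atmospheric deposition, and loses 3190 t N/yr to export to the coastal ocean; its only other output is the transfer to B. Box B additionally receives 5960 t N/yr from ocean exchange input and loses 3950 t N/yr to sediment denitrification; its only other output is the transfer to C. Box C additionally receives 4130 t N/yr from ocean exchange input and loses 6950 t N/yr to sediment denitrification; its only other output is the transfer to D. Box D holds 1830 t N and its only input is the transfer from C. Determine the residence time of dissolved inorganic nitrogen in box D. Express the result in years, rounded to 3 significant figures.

Box A: F(A→B) = (4290 + 8820) − 3190 = 9920.0 t N/yr.
Box B: F(B→C) = (9920.0 + 5960) − 3950 = 11930 t N/yr.
Box C: F(C→D) = (11930 + 4130) − 6950 = 9110.0 t N/yr.
Box D throughput = its input = 9110.0 t N/yr; τ = 1830 / 9110.0 = 0.2009 yr.

0.201 yr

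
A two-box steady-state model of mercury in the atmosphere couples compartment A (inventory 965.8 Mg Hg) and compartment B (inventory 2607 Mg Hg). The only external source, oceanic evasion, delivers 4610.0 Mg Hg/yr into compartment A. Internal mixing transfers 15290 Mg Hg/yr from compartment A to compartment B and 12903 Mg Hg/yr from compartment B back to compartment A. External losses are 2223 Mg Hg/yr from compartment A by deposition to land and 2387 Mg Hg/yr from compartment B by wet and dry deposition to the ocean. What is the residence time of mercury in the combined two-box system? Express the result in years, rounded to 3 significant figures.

0.775 yr

For the system as a whole, the A↔B exchange is internal and contributes nothing to the throughput; only the external sinks remove mass.
M_total = 965.8 + 2607 = 3572.8 Mg Hg.
ΣF_external_out = 2223 + 2387 = 4610.0 Mg Hg/yr.
τ = M_total / ΣF_ext = 3572.8 / 4610.0 = 0.7750 yr.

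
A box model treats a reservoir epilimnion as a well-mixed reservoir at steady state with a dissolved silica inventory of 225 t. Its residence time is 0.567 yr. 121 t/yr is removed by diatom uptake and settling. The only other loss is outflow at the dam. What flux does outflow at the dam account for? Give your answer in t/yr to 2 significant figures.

Total removal F = M/τ = 225 / 0.567 = 396.8 t/yr.
Outflow at the dam = F − (121) = 396.8 − 121.0 = 275.8 t/yr.

280 t/yr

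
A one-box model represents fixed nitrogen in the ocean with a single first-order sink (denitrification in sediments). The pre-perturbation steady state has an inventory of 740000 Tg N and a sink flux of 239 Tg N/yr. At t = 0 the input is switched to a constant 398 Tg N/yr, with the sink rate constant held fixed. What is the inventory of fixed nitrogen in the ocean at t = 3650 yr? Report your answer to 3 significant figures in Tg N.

1.08×10^6 Tg N

The sink rate constant is k = F₀/M₀ = 239/740000 = 0.0003230 yr⁻¹.
Solving dM/dt = F₁ − kM with M(0) = M₀ gives M(t) = F₁/k + (M₀ − F₁/k)·e^(−kt).
F₁/k = 398/0.0003230 = 1.2323×10^6 Tg N; kt = 0.0003230 × 3650 = 1.179, e^(−kt) = 0.3076.
M(3650) = 1.2323×10^6 + (740000 − 1.2323×10^6) × 0.3076 = 1.2323×10^6 − 151400 = 1.0809×10^6 Tg N.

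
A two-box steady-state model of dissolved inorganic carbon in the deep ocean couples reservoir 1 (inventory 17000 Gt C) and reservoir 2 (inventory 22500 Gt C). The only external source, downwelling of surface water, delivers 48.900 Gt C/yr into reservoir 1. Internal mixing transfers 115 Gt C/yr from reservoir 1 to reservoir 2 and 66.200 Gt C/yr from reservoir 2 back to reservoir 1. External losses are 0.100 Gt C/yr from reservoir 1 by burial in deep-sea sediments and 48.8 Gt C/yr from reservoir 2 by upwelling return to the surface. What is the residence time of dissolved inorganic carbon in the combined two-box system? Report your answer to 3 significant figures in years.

808 yr

Residence time in the combined system uses the total inventory and the total *external* removal — internal exchanges between the two boxes cancel.
M_total = 17000 + 22500 = 39500 Gt C.
ΣF_external_out = 0.100 + 48.8 = 48.900 Gt C/yr.
τ = M_total / ΣF_ext = 39500 / 48.900 = 807.8 yr.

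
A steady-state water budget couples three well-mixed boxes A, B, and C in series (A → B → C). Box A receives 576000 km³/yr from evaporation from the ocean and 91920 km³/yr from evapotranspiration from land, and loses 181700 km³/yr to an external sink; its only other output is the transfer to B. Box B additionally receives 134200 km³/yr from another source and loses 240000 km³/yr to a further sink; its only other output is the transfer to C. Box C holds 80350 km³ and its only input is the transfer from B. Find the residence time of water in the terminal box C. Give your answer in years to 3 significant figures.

0.211 yr

Box A: F(A→B) = (576000 + 91920) − 181700 = 486220 km³/yr.
Box B: F(B→C) = (486220 + 134200) − 240000 = 380420 km³/yr.
Box C throughput = its input = 380420 km³/yr; τ = 80350 / 380420 = 0.2112 yr.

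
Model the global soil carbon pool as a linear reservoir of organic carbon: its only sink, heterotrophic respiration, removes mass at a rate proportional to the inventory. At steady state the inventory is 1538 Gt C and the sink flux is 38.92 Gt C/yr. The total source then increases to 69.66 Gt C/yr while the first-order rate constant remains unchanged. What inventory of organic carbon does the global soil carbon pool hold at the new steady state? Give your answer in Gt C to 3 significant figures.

Rate constant k = F/M = 38.92 / 1538 = 0.02531 yr⁻¹.
At the new steady state, source = k·M_new ⇒ M_new = 69.66 / 0.02531 = 2753 Gt C.
(Equivalently M_new = M × F_new/F_old = 1538 × 69.66/38.92.)

2750 Gt C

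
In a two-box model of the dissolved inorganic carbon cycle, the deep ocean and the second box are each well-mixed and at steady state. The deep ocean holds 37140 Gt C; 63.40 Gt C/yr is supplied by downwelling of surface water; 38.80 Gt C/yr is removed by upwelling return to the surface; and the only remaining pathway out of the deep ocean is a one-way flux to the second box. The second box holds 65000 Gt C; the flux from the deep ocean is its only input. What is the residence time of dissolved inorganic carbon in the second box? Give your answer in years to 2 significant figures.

Balance the deep ocean: ΣF_in = 63.400 Gt C/yr.
Flux to the second box = ΣF_in − (38.80) = 24.600 Gt C/yr.
At steady state the output of the second box equals its input, 24.600 Gt C/yr.
τ = M / F = 65000 / 24.600 = 2642 yr.

2600 yr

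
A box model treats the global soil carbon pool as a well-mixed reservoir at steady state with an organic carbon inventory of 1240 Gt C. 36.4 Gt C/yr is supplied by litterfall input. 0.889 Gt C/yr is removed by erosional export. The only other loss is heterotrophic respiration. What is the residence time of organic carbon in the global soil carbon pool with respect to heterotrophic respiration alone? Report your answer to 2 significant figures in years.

35 yr

At steady state ΣF_in = ΣF_out.
ΣF_in = 36.400 Gt C/yr.
Heterotrophic respiration flux = ΣF_in − (0.889) = 36.400 − 0.8890 = 35.51 Gt C/yr.
τ = M / F = 1240 / 35.51 = 34.92 yr.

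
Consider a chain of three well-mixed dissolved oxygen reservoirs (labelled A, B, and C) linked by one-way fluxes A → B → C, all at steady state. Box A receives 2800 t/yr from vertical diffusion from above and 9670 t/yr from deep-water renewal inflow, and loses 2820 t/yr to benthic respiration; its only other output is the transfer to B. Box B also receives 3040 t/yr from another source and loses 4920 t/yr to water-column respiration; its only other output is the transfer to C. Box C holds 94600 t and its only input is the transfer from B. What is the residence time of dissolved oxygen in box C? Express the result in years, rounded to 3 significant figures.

12.2 yr

Box A: F(A→B) = (2800 + 9670) − 2820 = 9650.0 t/yr.
Box B: F(B→C) = (9650.0 + 3040) − 4920 = 7770.0 t/yr.
Box C throughput = its input = 7770.0 t/yr; τ = 94600 / 7770.0 = 12.18 yr.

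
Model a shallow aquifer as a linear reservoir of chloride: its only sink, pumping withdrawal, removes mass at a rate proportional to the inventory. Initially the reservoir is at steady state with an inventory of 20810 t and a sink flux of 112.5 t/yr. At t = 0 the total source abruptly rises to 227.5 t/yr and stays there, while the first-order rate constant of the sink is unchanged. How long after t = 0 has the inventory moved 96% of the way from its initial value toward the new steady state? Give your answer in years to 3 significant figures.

τ = M₀/F₀ = 20810/112.5 = 185.0 yr.
The remaining gap fraction is e^(−t/τ); 96% covered ⇒ e^(−t/τ) = 0.0400.
t = −τ ln(0.0400) = 185.0 × 3.219 = 595.4 yr.

595 yr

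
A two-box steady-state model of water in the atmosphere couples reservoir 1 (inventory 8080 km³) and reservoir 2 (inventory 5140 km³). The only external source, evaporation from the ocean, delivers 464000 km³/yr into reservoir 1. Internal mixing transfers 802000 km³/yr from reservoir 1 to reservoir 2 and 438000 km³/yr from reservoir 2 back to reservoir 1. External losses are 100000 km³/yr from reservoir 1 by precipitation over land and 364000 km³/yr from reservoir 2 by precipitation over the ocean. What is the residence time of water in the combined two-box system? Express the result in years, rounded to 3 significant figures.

0.0285 yr

Residence time in the combined system uses the total inventory and the total *external* removal — internal exchanges between the two boxes cancel.
M_total = 8080 + 5140 = 13220 km³.
ΣF_external_out = 100000 + 364000 = 464000 km³/yr.
τ = M_total / ΣF_ext = 13220 / 464000 = 0.02849 yr.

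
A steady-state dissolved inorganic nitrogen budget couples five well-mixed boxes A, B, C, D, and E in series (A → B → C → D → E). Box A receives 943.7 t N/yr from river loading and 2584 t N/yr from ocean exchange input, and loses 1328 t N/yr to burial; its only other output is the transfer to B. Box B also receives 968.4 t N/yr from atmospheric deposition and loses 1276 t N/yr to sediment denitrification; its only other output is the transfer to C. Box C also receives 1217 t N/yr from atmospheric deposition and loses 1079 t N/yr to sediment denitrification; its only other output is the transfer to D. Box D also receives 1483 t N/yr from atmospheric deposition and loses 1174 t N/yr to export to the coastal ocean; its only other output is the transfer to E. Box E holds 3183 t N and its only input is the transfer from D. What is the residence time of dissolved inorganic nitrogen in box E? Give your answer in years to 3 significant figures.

1.36 yr

Box A: F(A→B) = (943.7 + 2584) − 1328 = 2199.7 t N/yr.
Box B: F(B→C) = (2199.7 + 968.4) − 1276 = 1892.1 t N/yr.
Box C: F(C→D) = (1892.1 + 1217) − 1079 = 2030.1 t N/yr.
Box D: F(D→E) = (2030.1 + 1483) − 1174 = 2339.1 t N/yr.
Box E throughput = its input = 2339.1 t N/yr; τ = 3183 / 2339.1 = 1.361 yr.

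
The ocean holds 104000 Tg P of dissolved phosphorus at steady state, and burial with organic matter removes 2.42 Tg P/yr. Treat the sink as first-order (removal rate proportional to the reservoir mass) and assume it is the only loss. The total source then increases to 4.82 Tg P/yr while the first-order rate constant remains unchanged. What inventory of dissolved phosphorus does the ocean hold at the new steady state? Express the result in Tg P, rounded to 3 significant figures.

Rate constant k = F/M = 2.42 / 104000 = 2.327×10^-5 yr⁻¹.
At the new steady state, source = k·M_new ⇒ M_new = 4.82 / 2.327×10^-5 = 207100 Tg P.
(Equivalently M_new = M × F_new/F_old = 104000 × 4.82/2.42.)

207000 Tg P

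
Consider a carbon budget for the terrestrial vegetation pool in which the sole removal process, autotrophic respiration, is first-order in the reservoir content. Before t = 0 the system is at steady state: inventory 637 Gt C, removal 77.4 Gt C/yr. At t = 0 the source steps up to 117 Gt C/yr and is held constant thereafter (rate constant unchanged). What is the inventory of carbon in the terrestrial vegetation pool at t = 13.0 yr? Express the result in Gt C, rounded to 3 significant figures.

896 Gt C

Residence time τ = M₀/F₀ = 8.230 yr. The eventual steady state is M_∞ = M₀·(F₁/F₀) = 637 × 117/77.4 = 962.91 Gt C.
The anomaly ΔM(t) = M(t) − M_∞ decays as ΔM₀·e^(−t/τ) with ΔM₀ = 637 − 962.91 = −325.9 Gt C.
At t = 13.0 yr, e^(−t/τ) = e^(−1.580) = 0.2061, so ΔM = −67.16 Gt C and M = 962.91 − 67.16 = 895.75 Gt C.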